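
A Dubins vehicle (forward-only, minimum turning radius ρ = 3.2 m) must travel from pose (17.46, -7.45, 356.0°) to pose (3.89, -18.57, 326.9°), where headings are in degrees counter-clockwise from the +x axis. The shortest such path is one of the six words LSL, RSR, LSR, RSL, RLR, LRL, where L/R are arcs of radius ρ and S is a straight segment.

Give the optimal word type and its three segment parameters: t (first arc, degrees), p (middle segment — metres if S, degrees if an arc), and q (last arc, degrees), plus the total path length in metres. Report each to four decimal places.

Let ψ = atan2(Δy, Δx) = atan2(-11.12, -13.57) = -140.6669° be the start→goal bearing.
Normalize: d = |goal − start| / ρ = 17.544210/3.2 = 5.482566, α = (θ_start − ψ) mod 360° = 136.6669° = 2.385288 rad, β = (θ_goal − ψ) mod 360° = 107.5669° = 1.877397 rad.
Common terms: sin α = 0.686238, cos α = -0.727377, sin β = 0.953365, cos β = -0.301820, cos(α−β) = 0.873772, d² = 30.058525. Work in radians in the unit-radius frame; every candidate has L = ρ·(t + p + q).
LSL: p² = 2 + d² − 2cos(α−β) + 2d(sin α − sin β) = 27.381901; p = √p² = 5.232772; φ = atan2(cos β − cos α, d + sin α − sin β) = 0.081415 rad; t = (φ − α) mod 2π = 3.979313 rad, q = (β − φ) mod 2π = 1.795982 rad → L = 3.2·(3.979313 + 5.232772 + 1.795982) = 3.2·11.008066 = 35.225812 m
RSR: p² = 2 + d² − 2cos(α−β) + 2d(sin β − sin α) = 33.240061; p = √p² = 5.765419; φ = atan2(cos α − cos β, d − sin α + sin β) = -0.073879 rad; t = (α − φ) mod 2π = 2.459167 rad, q = (φ − β) mod 2π = 4.331909 rad → L = 3.2·(2.459167 + 5.765419 + 4.331909) = 3.2·12.556496 = 40.180786 m
LSR: p² = d² − 2 + 2cos(α−β) + 2d(sin α + sin β) = 47.784534; p = √p² = 6.912636; φ = atan2(−cos α − cos β, d + sin α + sin β) − atan2(−2, p) = 0.425148 rad; t = (φ − α) mod 2π = 4.323045 rad, q = (φ − β) mod 2π = 4.830936 rad → L = 3.2·(4.323045 + 6.912636 + 4.830936) = 3.2·16.066616 = 51.413172 m
RSL: p² = d² − 2 + 2cos(α−β) − 2d(sin α + sin β) = 11.827605; p = √p² = 3.439129; φ = atan2(cos α + cos β, d − sin α − sin β) − atan2(2, p) = -0.788410 rad; t = (α − φ) mod 2π = 3.173698 rad, q = (β − φ) mod 2π = 2.665807 rad → L = 3.2·(3.173698 + 3.439129 + 2.665807) = 3.2·9.278634 = 29.691628 m
RLR: c = (6 − d² + 2cos(α−β) + 2d(sin α − sin β))/8 = -3.155008, |c| > 1 → infeasible
LRL: c = (6 − d² + 2cos(α−β) − 2d(sin α − sin β))/8 = -2.422738, |c| > 1 → infeasible
Shortest: RSL with L = 29.691628 m ≈ 29.6916 m
Convert RSL to answer units (arcs ×180/π): t = 3.173698·180/π = 181.8395°, p = ρ·p = 3.2·3.439129 = 11.0052 m, q = 2.665807·180/π = 152.7395°, L = 29.6916 m.

RSL: t = 181.8395°, p = 11.0052 m, q = 152.7395°, L = 29.6916 m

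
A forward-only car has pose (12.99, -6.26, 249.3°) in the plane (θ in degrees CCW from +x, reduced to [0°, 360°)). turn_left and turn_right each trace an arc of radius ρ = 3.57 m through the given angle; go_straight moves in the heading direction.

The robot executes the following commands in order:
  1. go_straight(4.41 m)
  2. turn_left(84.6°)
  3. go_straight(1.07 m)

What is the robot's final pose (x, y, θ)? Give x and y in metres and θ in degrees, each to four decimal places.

set_pose: (x, y, θ) = (12.9900, -6.2600, 249.3000°), ρ = 3.57
go_straight(4.41): x += 4.41·cos θ, y += 4.41·sin θ → (11.4312, -10.3853, 249.3000°)
turn_left(84.6°): centre at ρ to the left, rotate +84.6° → (13.2001, -14.8532, 333.9000°)
go_straight(1.07): x += 1.07·cos θ, y += 1.07·sin θ → (14.1610, -15.3239, 333.9000°)

(14.1610, -15.3239, 333.9000°)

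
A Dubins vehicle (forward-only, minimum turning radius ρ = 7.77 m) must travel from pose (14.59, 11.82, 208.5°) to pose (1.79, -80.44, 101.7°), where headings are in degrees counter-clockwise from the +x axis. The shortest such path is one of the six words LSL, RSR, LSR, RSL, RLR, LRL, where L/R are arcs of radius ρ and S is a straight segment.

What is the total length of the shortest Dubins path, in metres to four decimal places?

115.2834 m

Let ψ = atan2(Δy, Δx) = atan2(-92.26, -12.80) = -97.8987° be the start→goal bearing.
Normalize: d = |goal − start| / ρ = 93.143693/7.77 = 11.987605, α = (θ_start − ψ) mod 360° = 306.3987° = 5.347666 rad, β = (θ_goal − ψ) mod 360° = 199.5987° = 3.483655 rad.
Common terms: sin α = -0.804907, cos α = 0.593401, sin β = -0.335430, cos β = -0.942065, cos(α−β) = -0.289032, d² = 143.702681. Work in radians in the unit-radius frame; every candidate has L = ρ·(t + p + q).
LSL: p² = 2 + d² − 2cos(α−β) + 2d(sin α − sin β) = 135.024933; p = √p² = 11.620023; φ = atan2(cos β − cos α, d + sin α − sin β) = -0.132527 rad; t = (φ − α) mod 2π = 0.802992 rad, q = (β − φ) mod 2π = 3.616182 rad → L = 7.77·(0.802992 + 11.620023 + 3.616182) = 7.77·16.039197 = 124.624558 m
RSR: p² = 2 + d² − 2cos(α−β) + 2d(sin β − sin α) = 157.536556; p = √p² = 12.551357; φ = atan2(cos α − cos β, d − sin α + sin β) = 0.122642 rad; t = (α − φ) mod 2π = 5.225024 rad, q = (φ − β) mod 2π = 2.922173 rad → L = 7.77·(5.225024 + 12.551357 + 2.922173) = 7.77·20.698554 = 160.827762 m
LSR: p² = d² − 2 + 2cos(α−β) + 2d(sin α + sin β) = 113.784787; p = √p² = 10.666995; φ = atan2(−cos α − cos β, d + sin α + sin β) − atan2(−2, p) = 0.217474 rad; t = (φ − α) mod 2π = 1.152994 rad, q = (φ − β) mod 2π = 3.017005 rad → L = 7.77·(1.152994 + 10.666995 + 3.017005) = 7.77·14.836994 = 115.283443 m
RSL: p² = d² − 2 + 2cos(α−β) − 2d(sin α + sin β) = 168.464448; p = √p² = 12.979386; φ = atan2(cos α + cos β, d − sin α − sin β) − atan2(2, p) = -0.179441 rad; t = (α − φ) mod 2π = 5.527107 rad, q = (β − φ) mod 2π = 3.663095 rad → L = 7.77·(5.527107 + 12.979386 + 3.663095) = 7.77·22.169588 = 172.257696 m
RLR: c = (6 − d² + 2cos(α−β) + 2d(sin α − sin β))/8 = -18.692070, |c| > 1 → infeasible
LRL: c = (6 − d² + 2cos(α−β) − 2d(sin α − sin β))/8 = -15.878117, |c| > 1 → infeasible
Shortest: LSR with L = 115.283443 m ≈ 115.2834 m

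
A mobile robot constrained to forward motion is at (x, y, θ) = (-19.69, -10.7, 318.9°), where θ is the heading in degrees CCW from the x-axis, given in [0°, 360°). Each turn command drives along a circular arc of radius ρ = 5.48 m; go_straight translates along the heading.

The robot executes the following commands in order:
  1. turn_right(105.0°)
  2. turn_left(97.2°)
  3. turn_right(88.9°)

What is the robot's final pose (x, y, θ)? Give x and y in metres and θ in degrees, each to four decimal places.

set_pose: (x, y, θ) = (-19.6900, -10.7000, 318.9000°), ρ = 5.48
turn_right(105.0°): centre at ρ to the right, rotate −105.0° → (-20.2360, -19.3780, 213.9000°)
turn_left(97.2°): centre at ρ to the left, rotate +97.2° → (-21.3091, -27.5289, 311.1000°)
turn_right(88.9°): centre at ρ to the right, rotate −88.9° → (-21.7576, -35.1909, 222.2000°)

(-21.7576, -35.1909, 222.2000°)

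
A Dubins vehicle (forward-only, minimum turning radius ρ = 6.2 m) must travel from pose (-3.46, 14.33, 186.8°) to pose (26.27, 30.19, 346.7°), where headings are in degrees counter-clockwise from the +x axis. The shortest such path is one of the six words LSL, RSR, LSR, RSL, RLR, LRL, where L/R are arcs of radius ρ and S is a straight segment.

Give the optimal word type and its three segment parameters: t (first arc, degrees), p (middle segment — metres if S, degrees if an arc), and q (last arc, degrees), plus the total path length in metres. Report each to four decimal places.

Let ψ = atan2(Δy, Δx) = atan2(15.86, 29.73) = 28.0785° be the start→goal bearing.
Normalize: d = |goal − start| / ρ = 33.695883/6.2 = 5.434820, α = (θ_start − ψ) mod 360° = 158.7215° = 2.770213 rad, β = (θ_goal − ψ) mod 360° = 318.6215° = 5.560994 rad.
Common terms: sin α = 0.362901, cos α = -0.931828, sin β = -0.661030, cos β = 0.750359, cos(α−β) = -0.939094, d² = 29.537266. Work in radians in the unit-radius frame; every candidate has L = ρ·(t + p + q).
LSL: p² = 2 + d² − 2cos(α−β) + 2d(sin α − sin β) = 44.545222; p = √p² = 6.674221; φ = atan2(cos β − cos α, d + sin α − sin β) = 0.254790 rad; t = (φ − α) mod 2π = 3.767763 rad, q = (β − φ) mod 2π = 5.306204 rad → L = 6.2·(3.767763 + 6.674221 + 5.306204) = 6.2·15.748187 = 97.638762 m
RSR: p² = 2 + d² − 2cos(α−β) + 2d(sin β − sin α) = 22.285687; p = √p² = 4.720772; φ = atan2(cos α − cos β, d − sin α + sin β) = -0.364345 rad; t = (α − φ) mod 2π = 3.134558 rad, q = (φ − β) mod 2π = 0.357846 rad → L = 6.2·(3.134558 + 4.720772 + 0.357846) = 6.2·8.213176 = 50.921689 m
LSR: p² = d² − 2 + 2cos(α−β) + 2d(sin α + sin β) = 22.418525; p = √p² = 4.734820; φ = atan2(−cos α − cos β, d + sin α + sin β) − atan2(−2, p) = 0.434982 rad; t = (φ − α) mod 2π = 3.947954 rad, q = (φ − β) mod 2π = 1.157173 rad → L = 6.2·(3.947954 + 4.734820 + 1.157173) = 6.2·9.839947 = 61.007671 m
RSL: p² = d² − 2 + 2cos(α−β) − 2d(sin α + sin β) = 28.899630; p = √p² = 5.375838; φ = atan2(cos α + cos β, d − sin α − sin β) − atan2(2, p) = -0.387812 rad; t = (α − φ) mod 2π = 3.158025 rad, q = (β − φ) mod 2π = 5.948806 rad → L = 6.2·(3.158025 + 5.375838 + 5.948806) = 6.2·14.482668 = 89.792544 m
RLR: c = (6 − d² + 2cos(α−β) + 2d(sin α − sin β))/8 = -1.785711, |c| > 1 → infeasible
LRL: c = (6 − d² + 2cos(α−β) − 2d(sin α − sin β))/8 = -4.568153, |c| > 1 → infeasible
Shortest: RSR with L = 50.921689 m ≈ 50.9217 m
Convert RSR to answer units (arcs ×180/π): t = 3.134558·180/π = 179.5969°, p = ρ·p = 6.2·4.720772 = 29.2688 m, q = 0.357846·180/π = 20.5031°, L = 50.9217 m.

RSR: t = 179.5969°, p = 29.2688 m, q = 20.5031°, L = 50.9217 m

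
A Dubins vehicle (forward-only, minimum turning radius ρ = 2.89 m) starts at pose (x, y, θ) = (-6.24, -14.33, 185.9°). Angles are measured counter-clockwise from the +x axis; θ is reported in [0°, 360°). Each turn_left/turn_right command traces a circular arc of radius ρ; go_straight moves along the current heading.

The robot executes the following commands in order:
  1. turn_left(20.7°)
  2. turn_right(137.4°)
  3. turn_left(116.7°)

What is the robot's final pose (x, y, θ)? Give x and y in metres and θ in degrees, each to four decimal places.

(-14.2313, -7.1093, 185.9000°)

set_pose: (x, y, θ) = (-6.2400, -14.3300, 185.9000°), ρ = 2.89
turn_left(20.7°): centre at ρ to the left, rotate +20.7° → (-7.2370, -14.6206, 206.6000°)
turn_right(137.4°): centre at ρ to the right, rotate −137.4° → (-11.2326, -11.0102, 69.2000°)
turn_left(116.7°): centre at ρ to the left, rotate +116.7° → (-14.2313, -7.1093, 185.9000°)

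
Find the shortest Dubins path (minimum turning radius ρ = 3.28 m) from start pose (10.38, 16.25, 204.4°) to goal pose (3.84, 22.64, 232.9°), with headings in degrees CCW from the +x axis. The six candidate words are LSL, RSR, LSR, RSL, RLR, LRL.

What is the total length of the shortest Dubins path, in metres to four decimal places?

28.4545 m

Let ψ = atan2(Δy, Δx) = atan2(6.39, -6.54) = 135.6647° be the start→goal bearing.
Normalize: d = |goal − start| / ρ = 9.143506/3.28 = 2.787654, α = (θ_start − ψ) mod 360° = 68.7353° = 1.199658 rad, β = (θ_goal − ψ) mod 360° = 97.2353° = 1.697077 rad.
Common terms: sin α = 0.931915, cos α = 0.362676, sin β = 0.992037, cos β = -0.125945, cos(α−β) = 0.878817, d² = 7.771016. Work in radians in the unit-radius frame; every candidate has L = ρ·(t + p + q).
LSL: p² = 2 + d² − 2cos(α−β) + 2d(sin α − sin β) = 7.678183; p = √p² = 2.770953; φ = atan2(cos β − cos α, d + sin α − sin β) = -0.177264 rad; t = (φ − α) mod 2π = 4.906263 rad, q = (β − φ) mod 2π = 1.874341 rad → L = 3.28·(4.906263 + 2.770953 + 1.874341) = 3.28·9.551558 = 31.329109 m
RSR: p² = 2 + d² − 2cos(α−β) + 2d(sin β − sin α) = 8.348581; p = √p² = 2.889391; φ = atan2(cos α − cos β, d − sin α + sin β) = 0.169925 rad; t = (α − φ) mod 2π = 1.029733 rad, q = (φ − β) mod 2π = 4.756034 rad → L = 3.28·(1.029733 + 2.889391 + 4.756034) = 3.28·8.675158 = 28.454517 m
LSR: p² = d² − 2 + 2cos(α−β) + 2d(sin α + sin β) = 18.255278; p = √p² = 4.272620; φ = atan2(−cos α − cos β, d + sin α + sin β) − atan2(−2, p) = 0.387599 rad; t = (φ − α) mod 2π = 5.471126 rad, q = (φ − β) mod 2π = 4.973707 rad → L = 3.28·(5.471126 + 4.272620 + 4.973707) = 3.28·14.717453 = 48.273246 m
RSL: p² = d² − 2 + 2cos(α−β) − 2d(sin α + sin β) = -3.197977 < 0 → infeasible
RLR: c = (6 − d² + 2cos(α−β) + 2d(sin α − sin β))/8 = -0.043573; p = 2π − arccos c = 4.668803 rad; φ = atan2(cos α − cos β, d − sin α + sin β) = 0.169925 rad; t = (α − φ + p/2) mod 2π = 3.364134 rad, q = (α − β − t + p) mod 2π = 0.807250 rad → L = 3.28·(3.364134 + 4.668803 + 0.807250) = 3.28·8.840186 = 28.995811 m
LRL: c = (6 − d² + 2cos(α−β) − 2d(sin α − sin β))/8 = 0.040227; p = 2π − arccos c = 4.752627 rad; φ = atan2(cos β − cos α, d + sin α − sin β) = -0.177264 rad; t = (φ − α + p/2) mod 2π = 0.999391 rad, q = (β − α − t + p) mod 2π = 4.250654 rad → L = 3.28·(0.999391 + 4.752627 + 4.250654) = 3.28·10.002673 = 32.808767 m
Shortest: RSR with L = 28.454517 m ≈ 28.4545 m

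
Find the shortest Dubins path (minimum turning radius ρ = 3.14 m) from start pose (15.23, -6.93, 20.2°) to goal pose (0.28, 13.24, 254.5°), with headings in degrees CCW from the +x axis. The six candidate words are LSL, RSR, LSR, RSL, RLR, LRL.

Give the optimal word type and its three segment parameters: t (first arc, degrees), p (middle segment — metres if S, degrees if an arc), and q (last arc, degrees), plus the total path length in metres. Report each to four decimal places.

LSL: t = 103.2894°, p = 19.6454 m, q = 131.0106°, L = 32.4858 m

Let ψ = atan2(Δy, Δx) = atan2(20.17, -14.95) = 126.5458° be the start→goal bearing.
Normalize: d = |goal − start| / ρ = 25.106402/3.14 = 7.995669, α = (θ_start − ψ) mod 360° = 253.6542° = 4.427100 rad, β = (θ_goal − ψ) mod 360° = 127.9542° = 2.233221 rad.
Common terms: sin α = -0.959580, cos α = -0.281434, sin β = 0.788503, cos β = -0.615031, cos(α−β) = -0.583541, d² = 63.930727. Work in radians in the unit-radius frame; every candidate has L = ρ·(t + p + q).
LSL: p² = 2 + d² − 2cos(α−β) + 2d(sin α − sin β) = 39.143615; p = √p² = 6.256486; φ = atan2(cos β − cos α, d + sin α − sin β) = -0.053345 rad; t = (φ − α) mod 2π = 1.802740 rad, q = (β − φ) mod 2π = 2.286567 rad → L = 3.14·(1.802740 + 6.256486 + 2.286567) = 3.14·10.345792 = 32.485788 m
RSR: p² = 2 + d² − 2cos(α−β) + 2d(sin β − sin α) = 95.052005; p = √p² = 9.749462; φ = atan2(cos α − cos β, d − sin α + sin β) = 0.034224 rad; t = (α − φ) mod 2π = 4.392877 rad, q = (φ − β) mod 2π = 4.084187 rad → L = 3.14·(4.392877 + 9.749462 + 4.084187) = 3.14·18.226526 = 57.231291 m
LSR: p² = d² − 2 + 2cos(α−β) + 2d(sin α + sin β) = 58.027888; p = √p² = 7.617604; φ = atan2(−cos α − cos β, d + sin α + sin β) − atan2(−2, p) = 0.370828 rad; t = (φ − α) mod 2π = 2.226913 rad, q = (φ − β) mod 2π = 4.420792 rad → L = 3.14·(2.226913 + 7.617604 + 4.420792) = 3.14·14.265308 = 44.793067 m
RSL: p² = d² − 2 + 2cos(α−β) − 2d(sin α + sin β) = 63.499402; p = √p² = 7.968651; φ = atan2(cos α + cos β, d − sin α − sin β) − atan2(2, p) = -0.355237 rad; t = (α − φ) mod 2π = 4.782337 rad, q = (β − φ) mod 2π = 2.588458 rad → L = 3.14·(4.782337 + 7.968651 + 2.588458) = 3.14·15.339446 = 48.165861 m
RLR: c = (6 − d² + 2cos(α−β) + 2d(sin α − sin β))/8 = -10.881501, |c| > 1 → infeasible
LRL: c = (6 − d² + 2cos(α−β) − 2d(sin α − sin β))/8 = -3.892952, |c| > 1 → infeasible
Shortest: LSL with L = 32.485788 m ≈ 32.4858 m
Convert LSL to answer units (arcs ×180/π): t = 1.802740·180/π = 103.2894°, p = ρ·p = 3.14·6.256486 = 19.6454 m, q = 2.286567·180/π = 131.0106°, L = 32.4858 m.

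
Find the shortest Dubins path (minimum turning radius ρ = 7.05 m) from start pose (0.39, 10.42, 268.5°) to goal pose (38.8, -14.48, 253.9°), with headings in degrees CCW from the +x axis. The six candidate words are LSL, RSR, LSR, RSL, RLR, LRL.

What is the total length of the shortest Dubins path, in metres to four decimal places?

50.3030 m

Let ψ = atan2(Δy, Δx) = atan2(-24.90, 38.41) = -32.9541° be the start→goal bearing.
Normalize: d = |goal − start| / ρ = 45.774863/7.05 = 6.492888, α = (θ_start − ψ) mod 360° = 301.4541° = 5.261366 rad, β = (θ_goal − ψ) mod 360° = 286.8541° = 5.006548 rad.
Common terms: sin α = -0.853059, cos α = 0.521815, sin β = -0.957046, cos β = 0.289935, cos(α−β) = 0.967709, d² = 42.157600. Work in radians in the unit-radius frame; every candidate has L = ρ·(t + p + q).
LSL: p² = 2 + d² − 2cos(α−β) + 2d(sin α − sin β) = 43.572541; p = √p² = 6.600950; φ = atan2(cos β − cos α, d + sin α − sin β) = -0.035135 rad; t = (φ − α) mod 2π = 0.986684 rad, q = (β − φ) mod 2π = 5.041684 rad → L = 7.05·(0.986684 + 6.600950 + 5.041684) = 7.05·12.629317 = 89.036687 m
RSR: p² = 2 + d² − 2cos(α−β) + 2d(sin β − sin α) = 40.871822; p = √p² = 6.393107; φ = atan2(cos α − cos β, d − sin α + sin β) = 0.036278 rad; t = (α − φ) mod 2π = 5.225088 rad, q = (φ − β) mod 2π = 1.312915 rad → L = 7.05·(5.225088 + 6.393107 + 1.312915) = 7.05·12.931111 = 91.164331 m
LSR: p² = d² − 2 + 2cos(α−β) + 2d(sin α + sin β) = 18.587399; p = √p² = 4.311311; φ = atan2(−cos α − cos β, d + sin α + sin β) − atan2(−2, p) = 0.262707 rad; t = (φ − α) mod 2π = 1.284527 rad, q = (φ − β) mod 2π = 1.539345 rad → L = 7.05·(1.284527 + 4.311311 + 1.539345) = 7.05·7.135182 = 50.303032 m
RSL: p² = d² − 2 + 2cos(α−β) − 2d(sin α + sin β) = 65.598637; p = √p² = 8.099299; φ = atan2(cos α + cos β, d − sin α − sin β) − atan2(2, p) = -0.144636 rad; t = (α − φ) mod 2π = 5.406002 rad, q = (β − φ) mod 2π = 5.151184 rad → L = 7.05·(5.406002 + 8.099299 + 5.151184) = 7.05·18.656484 = 131.528213 m
RLR: c = (6 − d² + 2cos(α−β) + 2d(sin α − sin β))/8 = -4.108978, |c| > 1 → infeasible
LRL: c = (6 − d² + 2cos(α−β) − 2d(sin α − sin β))/8 = -4.446568, |c| > 1 → infeasible
Shortest: LSR with L = 50.303032 m ≈ 50.3030 m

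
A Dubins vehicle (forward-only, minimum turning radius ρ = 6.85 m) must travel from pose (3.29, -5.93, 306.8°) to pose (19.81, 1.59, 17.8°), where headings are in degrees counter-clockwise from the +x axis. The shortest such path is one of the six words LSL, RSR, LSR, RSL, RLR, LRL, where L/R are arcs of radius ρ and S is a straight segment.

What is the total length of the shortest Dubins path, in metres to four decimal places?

Let ψ = atan2(Δy, Δx) = atan2(7.52, 16.52) = 24.4753° be the start→goal bearing.
Normalize: d = |goal − start| / ρ = 18.151055/6.85 = 2.649789, α = (θ_start − ψ) mod 360° = 282.3247° = 4.927496 rad, β = (θ_goal − ψ) mod 360° = 353.3247° = 6.166679 rad.
Common terms: sin α = -0.976954, cos α = 0.213452, sin β = -0.116243, cos β = 0.993221, cos(α−β) = 0.325568, d² = 7.021382. Work in radians in the unit-radius frame; every candidate has L = ρ·(t + p + q).
LSL: p² = 2 + d² − 2cos(α−β) + 2d(sin α − sin β) = 3.808840; p = √p² = 1.951625; φ = atan2(cos β − cos α, d + sin α − sin β) = 0.411025 rad; t = (φ − α) mod 2π = 1.766714 rad, q = (β − φ) mod 2π = 5.755655 rad → L = 6.85·(1.766714 + 1.951625 + 5.755655) = 6.85·9.473994 = 64.896860 m
RSR: p² = 2 + d² − 2cos(α−β) + 2d(sin β − sin α) = 12.931651; p = √p² = 3.596060; φ = atan2(cos α − cos β, d − sin α + sin β) = -0.218576 rad; t = (α − φ) mod 2π = 5.146072 rad, q = (φ − β) mod 2π = 6.181115 rad → L = 6.85·(5.146072 + 3.596060 + 6.181115) = 6.85·14.923247 = 102.224244 m
LSR: p² = d² − 2 + 2cos(α−β) + 2d(sin α + sin β) = -0.120961 < 0 → infeasible
RSL: p² = d² − 2 + 2cos(α−β) − 2d(sin α + sin β) = 11.465998; p = √p² = 3.386148; φ = atan2(cos α + cos β, d − sin α − sin β) − atan2(2, p) = -0.221647 rad; t = (α − φ) mod 2π = 5.149143 rad, q = (β − φ) mod 2π = 0.105141 rad → L = 6.85·(5.149143 + 3.386148 + 0.105141) = 6.85·8.640432 = 59.186961 m
RLR: c = (6 − d² + 2cos(α−β) + 2d(sin α − sin β))/8 = -0.616456; p = 2π − arccos c = 4.048155 rad; φ = atan2(cos α − cos β, d − sin α + sin β) = -0.218576 rad; t = (α − φ + p/2) mod 2π = 0.886964 rad, q = (α − β − t + p) mod 2π = 1.922007 rad → L = 6.85·(0.886964 + 4.048155 + 1.922007) = 6.85·6.857126 = 46.971311 m
LRL: c = (6 − d² + 2cos(α−β) − 2d(sin α − sin β))/8 = 0.523895; p = 2π − arccos c = 5.263806 rad; φ = atan2(cos β − cos α, d + sin α − sin β) = 0.411025 rad; t = (φ − α + p/2) mod 2π = 4.398617 rad, q = (β − α − t + p) mod 2π = 2.104373 rad → L = 6.85·(4.398617 + 5.263806 + 2.104373) = 6.85·11.766796 = 80.602554 m
Shortest: RLR with L = 46.971311 m ≈ 46.9713 m

46.9713 m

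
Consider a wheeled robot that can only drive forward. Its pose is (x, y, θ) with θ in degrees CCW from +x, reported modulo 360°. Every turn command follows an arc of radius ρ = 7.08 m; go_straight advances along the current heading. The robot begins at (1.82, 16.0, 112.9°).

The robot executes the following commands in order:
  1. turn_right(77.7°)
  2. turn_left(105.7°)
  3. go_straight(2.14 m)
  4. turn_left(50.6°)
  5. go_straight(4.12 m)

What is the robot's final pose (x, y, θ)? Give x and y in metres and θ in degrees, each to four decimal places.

(-6.9298, 37.7919, 191.5000°)

set_pose: (x, y, θ) = (1.8200, 16.0000, 112.9000°), ρ = 7.08
turn_right(77.7°): centre at ρ to the right, rotate −77.7° → (4.2609, 24.5404, 35.2000°)
turn_left(105.7°): centre at ρ to the left, rotate +105.7° → (4.6449, 35.8202, 140.9000°)
go_straight(2.14): x += 2.14·cos θ, y += 2.14·sin θ → (2.9842, 37.1698, 140.9000°)
turn_left(50.6°): centre at ρ to the left, rotate +50.6° → (-2.8926, 38.6133, 191.5000°)
go_straight(4.12): x += 4.12·cos θ, y += 4.12·sin θ → (-6.9298, 37.7919, 191.5000°)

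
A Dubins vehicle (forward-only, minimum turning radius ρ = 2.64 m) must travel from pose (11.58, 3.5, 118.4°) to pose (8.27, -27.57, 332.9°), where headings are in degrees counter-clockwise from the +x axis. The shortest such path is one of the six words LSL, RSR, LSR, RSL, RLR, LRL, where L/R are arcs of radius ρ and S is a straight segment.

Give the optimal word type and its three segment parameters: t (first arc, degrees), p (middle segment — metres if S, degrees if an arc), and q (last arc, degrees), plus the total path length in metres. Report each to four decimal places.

Let ψ = atan2(Δy, Δx) = atan2(-31.07, -3.31) = -96.0810° be the start→goal bearing.
Normalize: d = |goal − start| / ρ = 31.245816/2.64 = 11.835536, α = (θ_start − ψ) mod 360° = 214.4810° = 3.743399 rad, β = (θ_goal − ψ) mod 360° = 68.9810° = 1.203945 rad.
Common terms: sin α = -0.566133, cos α = -0.824314, sin β = 0.933461, cos β = 0.358678, cos(α−β) = -0.824126, d² = 140.079919. Work in radians in the unit-radius frame; every candidate has L = ρ·(t + p + q).
LSL: p² = 2 + d² − 2cos(α−β) + 2d(sin α − sin β) = 108.231166; p = √p² = 10.403421; φ = atan2(cos β − cos α, d + sin α − sin β) = 0.113958 rad; t = (φ − α) mod 2π = 2.653744 rad, q = (β − φ) mod 2π = 1.089987 rad → L = 2.64·(2.653744 + 10.403421 + 1.089987) = 2.64·14.147152 = 37.348482 m
RSR: p² = 2 + d² − 2cos(α−β) + 2d(sin β − sin α) = 179.225176; p = √p² = 13.387501; φ = atan2(cos α − cos β, d − sin α + sin β) = -0.088481 rad; t = (α − φ) mod 2π = 3.831880 rad, q = (φ − β) mod 2π = 4.990759 rad → L = 2.64·(3.831880 + 13.387501 + 4.990759) = 2.64·22.210140 = 58.634770 m
LSR: p² = d² − 2 + 2cos(α−β) + 2d(sin α + sin β) = 145.126730; p = √p² = 12.046856; φ = atan2(−cos α − cos β, d + sin α + sin β) − atan2(−2, p) = 0.202657 rad; t = (φ − α) mod 2π = 2.742443 rad, q = (φ − β) mod 2π = 5.281897 rad → L = 2.64·(2.742443 + 12.046856 + 5.281897) = 2.64·20.071196 = 52.987957 m
RSL: p² = d² − 2 + 2cos(α−β) − 2d(sin α + sin β) = 127.736602; p = √p² = 11.302062; φ = atan2(cos α + cos β, d − sin α − sin β) − atan2(2, p) = -0.215726 rad; t = (α − φ) mod 2π = 3.959125 rad, q = (β − φ) mod 2π = 1.419671 rad → L = 2.64·(3.959125 + 11.302062 + 1.419671) = 2.64·16.680858 = 44.037466 m
RLR: c = (6 − d² + 2cos(α−β) + 2d(sin α − sin β))/8 = -21.403147, |c| > 1 → infeasible
LRL: c = (6 − d² + 2cos(α−β) − 2d(sin α − sin β))/8 = -12.528896, |c| > 1 → infeasible
Shortest: LSL with L = 37.348482 m ≈ 37.3485 m
Convert LSL to answer units (arcs ×180/π): t = 2.653744·180/π = 152.0483°, p = ρ·p = 2.64·10.403421 = 27.4650 m, q = 1.089987·180/π = 62.4517°, L = 37.3485 m.

LSL: t = 152.0483°, p = 27.4650 m, q = 62.4517°, L = 37.3485 m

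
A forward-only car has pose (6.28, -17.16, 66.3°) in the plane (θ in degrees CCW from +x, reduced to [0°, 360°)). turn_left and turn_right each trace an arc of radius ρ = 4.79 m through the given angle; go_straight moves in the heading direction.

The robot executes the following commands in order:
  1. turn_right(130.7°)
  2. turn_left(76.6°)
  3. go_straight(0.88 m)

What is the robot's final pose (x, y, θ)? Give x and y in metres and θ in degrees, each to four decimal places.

set_pose: (x, y, θ) = (6.2800, -17.1600, 66.3000°), ρ = 4.79
turn_right(130.7°): centre at ρ to the right, rotate −130.7° → (14.9858, -17.0156, -64.4000° ≡ 295.6000°)
turn_left(76.6°): centre at ρ to the left, rotate +76.6° → (20.3178, -19.6278, 372.2000° ≡ 12.2000°)
go_straight(0.88): x += 0.88·cos θ, y += 0.88·sin θ → (21.1780, -19.4418, 12.2000°)

(21.1780, -19.4418, 12.2000°)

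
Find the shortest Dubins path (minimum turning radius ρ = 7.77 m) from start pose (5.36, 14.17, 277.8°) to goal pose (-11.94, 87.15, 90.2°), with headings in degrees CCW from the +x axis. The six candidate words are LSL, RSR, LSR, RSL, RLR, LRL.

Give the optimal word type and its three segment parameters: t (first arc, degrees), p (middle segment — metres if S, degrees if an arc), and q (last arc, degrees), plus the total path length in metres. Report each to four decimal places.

Let ψ = atan2(Δy, Δx) = atan2(72.98, -17.30) = 103.3359° be the start→goal bearing.
Normalize: d = |goal − start| / ρ = 75.002469/7.77 = 9.652827, α = (θ_start − ψ) mod 360° = 174.4641° = 3.044973 rad, β = (θ_goal − ψ) mod 360° = 346.8641° = 6.053921 rad.
Common terms: sin α = 0.096469, cos α = -0.995336, sin β = -0.227261, cos β = 0.973834, cos(α−β) = -0.991216, d² = 93.177078. Work in radians in the unit-radius frame; every candidate has L = ρ·(t + p + q).
LSL: p² = 2 + d² − 2cos(α−β) + 2d(sin α − sin β) = 103.409332; p = √p² = 10.169038; φ = atan2(cos β − cos α, d + sin α − sin β) = 0.194875 rad; t = (φ − α) mod 2π = 3.433087 rad, q = (β − φ) mod 2π = 5.859046 rad → L = 7.77·(3.433087 + 10.169038 + 5.859046) = 7.77·19.461171 = 151.213297 m
RSR: p² = 2 + d² − 2cos(α−β) + 2d(sin β − sin α) = 90.909686; p = √p² = 9.534657; φ = atan2(cos α − cos β, d − sin α + sin β) = -0.208025 rad; t = (α − φ) mod 2π = 3.252998 rad, q = (φ − β) mod 2π = 0.021240 rad → L = 7.77·(3.252998 + 9.534657 + 0.021240) = 7.77·12.808895 = 99.525112 m
LSR: p² = d² − 2 + 2cos(α−β) + 2d(sin α + sin β) = 86.669619; p = √p² = 9.309652; φ = atan2(−cos α − cos β, d + sin α + sin β) − atan2(−2, p) = 0.213873 rad; t = (φ − α) mod 2π = 3.452085 rad, q = (φ − β) mod 2π = 0.443137 rad → L = 7.77·(3.452085 + 9.309652 + 0.443137) = 7.77·13.204873 = 102.601866 m
RSL: p² = d² − 2 + 2cos(α−β) − 2d(sin α + sin β) = 91.719674; p = √p² = 9.577039; φ = atan2(cos α + cos β, d − sin α − sin β) − atan2(2, p) = -0.208072 rad; t = (α − φ) mod 2π = 3.253045 rad, q = (β − φ) mod 2π = 6.261993 rad → L = 7.77·(3.253045 + 9.577039 + 6.261993) = 7.77·19.092077 = 148.345437 m
RLR: c = (6 − d² + 2cos(α−β) + 2d(sin α − sin β))/8 = -10.363711, |c| > 1 → infeasible
LRL: c = (6 − d² + 2cos(α−β) − 2d(sin α − sin β))/8 = -11.926166, |c| > 1 → infeasible
Shortest: RSR with L = 99.525112 m ≈ 99.5251 m
Convert RSR to answer units (arcs ×180/π): t = 3.252998·180/π = 186.3831°, p = ρ·p = 7.77·9.534657 = 74.0843 m, q = 0.021240·180/π = 1.2169°, L = 99.5251 m.

RSR: t = 186.3831°, p = 74.0843 m, q = 1.2169°, L = 99.5251 m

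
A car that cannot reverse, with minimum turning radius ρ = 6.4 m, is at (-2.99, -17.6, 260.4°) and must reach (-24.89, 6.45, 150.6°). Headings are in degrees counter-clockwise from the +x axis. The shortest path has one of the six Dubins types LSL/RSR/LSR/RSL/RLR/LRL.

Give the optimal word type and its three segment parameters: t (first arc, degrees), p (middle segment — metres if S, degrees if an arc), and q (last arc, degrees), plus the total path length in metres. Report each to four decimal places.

Let ψ = atan2(Δy, Δx) = atan2(24.05, -21.90) = 132.3211° be the start→goal bearing.
Normalize: d = |goal − start| / ρ = 32.527104/6.4 = 5.082360, α = (θ_start − ψ) mod 360° = 128.0789° = 2.235399 rad, β = (θ_goal − ψ) mod 360° = 18.2789° = 0.319027 rad.
Common terms: sin α = 0.787162, cos α = -0.616746, sin β = 0.313643, cos β = 0.949541, cos(α−β) = -0.338738, d² = 25.830383. Work in radians in the unit-radius frame; every candidate has L = ρ·(t + p + q).
LSL: p² = 2 + d² − 2cos(α−β) + 2d(sin α − sin β) = 33.321047; p = √p² = 5.772439; φ = atan2(cos β − cos α, d + sin α − sin β) = 0.274784 rad; t = (φ − α) mod 2π = 4.322570 rad, q = (β − φ) mod 2π = 0.044243 rad → L = 6.4·(4.322570 + 5.772439 + 0.044243) = 6.4·10.139252 = 64.891215 m
RSR: p² = 2 + d² − 2cos(α−β) + 2d(sin β − sin α) = 23.694671; p = √p² = 4.867717; φ = atan2(cos α − cos β, d − sin α + sin β) = -0.327599 rad; t = (α − φ) mod 2π = 2.562997 rad, q = (φ − β) mod 2π = 5.636559 rad → L = 6.4·(2.562997 + 4.867717 + 5.636559) = 6.4·13.067274 = 83.630554 m
LSR: p² = d² − 2 + 2cos(α−β) + 2d(sin α + sin β) = 34.342283; p = √p² = 5.860229; φ = atan2(−cos α − cos β, d + sin α + sin β) − atan2(−2, p) = 0.275118 rad; t = (φ − α) mod 2π = 4.322904 rad, q = (φ − β) mod 2π = 6.239276 rad → L = 6.4·(4.322904 + 5.860229 + 6.239276) = 6.4·16.422409 = 105.103418 m
RSL: p² = d² − 2 + 2cos(α−β) − 2d(sin α + sin β) = 11.963532; p = √p² = 3.458834; φ = atan2(cos α + cos β, d − sin α − sin β) − atan2(2, p) = -0.440868 rad; t = (α − φ) mod 2π = 2.676266 rad, q = (β − φ) mod 2π = 0.759895 rad → L = 6.4·(2.676266 + 3.458834 + 0.759895) = 6.4·6.894995 = 44.127970 m
RLR: c = (6 − d² + 2cos(α−β) + 2d(sin α − sin β))/8 = -1.961834, |c| > 1 → infeasible
LRL: c = (6 − d² + 2cos(α−β) − 2d(sin α − sin β))/8 = -3.165131, |c| > 1 → infeasible
Shortest: RSL with L = 44.127970 m ≈ 44.1280 m
Convert RSL to answer units (arcs ×180/π): t = 2.676266·180/π = 153.3388°, p = ρ·p = 6.4·3.458834 = 22.1365 m, q = 0.759895·180/π = 43.5388°, L = 44.1280 m.

RSL: t = 153.3388°, p = 22.1365 m, q = 43.5388°, L = 44.1280 m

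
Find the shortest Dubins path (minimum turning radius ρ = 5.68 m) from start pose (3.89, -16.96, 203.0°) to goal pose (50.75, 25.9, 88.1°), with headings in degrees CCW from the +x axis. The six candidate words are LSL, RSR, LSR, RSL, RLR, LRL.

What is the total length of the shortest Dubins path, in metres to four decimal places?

Let ψ = atan2(Δy, Δx) = atan2(42.86, 46.86) = 42.4473° be the start→goal bearing.
Normalize: d = |goal − start| / ρ = 63.504639/5.68 = 11.180394, α = (θ_start − ψ) mod 360° = 160.5527° = 2.802174 rad, β = (θ_goal − ψ) mod 360° = 45.6527° = 0.796791 rad.
Common terms: sin α = 0.332939, cos α = -0.942948, sin β = 0.715116, cos β = 0.699005, cos(α−β) = -0.421036, d² = 125.001215. Work in radians in the unit-radius frame; every candidate has L = ρ·(t + p + q).
LSL: p² = 2 + d² − 2cos(α−β) + 2d(sin α − sin β) = 119.297502; p = √p² = 10.922340; φ = atan2(cos β − cos α, d + sin α − sin β) = 0.150902 rad; t = (φ − α) mod 2π = 3.631913 rad, q = (β − φ) mod 2π = 0.645889 rad → L = 5.68·(3.631913 + 10.922340 + 0.645889) = 5.68·15.200142 = 86.336804 m
RSR: p² = 2 + d² − 2cos(α−β) + 2d(sin β − sin α) = 136.389071; p = √p² = 11.678573; φ = atan2(cos α − cos β, d − sin α + sin β) = -0.141063 rad; t = (α − φ) mod 2π = 2.943237 rad, q = (φ − β) mod 2π = 5.345332 rad → L = 5.68·(2.943237 + 11.678573 + 5.345332) = 5.68·19.967142 = 113.413365 m
LSR: p² = d² − 2 + 2cos(α−β) + 2d(sin α + sin β) = 145.594490; p = √p² = 12.066254; φ = atan2(−cos α − cos β, d + sin α + sin β) − atan2(−2, p) = 0.184204 rad; t = (φ − α) mod 2π = 3.665216 rad, q = (φ − β) mod 2π = 5.670599 rad → L = 5.68·(3.665216 + 12.066254 + 5.670599) = 5.68·21.402069 = 121.563752 m
RSL: p² = d² − 2 + 2cos(α−β) − 2d(sin α + sin β) = 98.723797; p = √p² = 9.935985; φ = atan2(cos α + cos β, d − sin α − sin β) − atan2(2, p) = -0.222705 rad; t = (α − φ) mod 2π = 3.024879 rad, q = (β − φ) mod 2π = 1.019496 rad → L = 5.68·(3.024879 + 9.935985 + 1.019496) = 5.68·13.980360 = 79.408444 m
RLR: c = (6 − d² + 2cos(α−β) + 2d(sin α − sin β))/8 = -16.048634, |c| > 1 → infeasible
LRL: c = (6 − d² + 2cos(α−β) − 2d(sin α − sin β))/8 = -13.912188, |c| > 1 → infeasible
Shortest: RSL with L = 79.408444 m ≈ 79.4084 m

79.4084 m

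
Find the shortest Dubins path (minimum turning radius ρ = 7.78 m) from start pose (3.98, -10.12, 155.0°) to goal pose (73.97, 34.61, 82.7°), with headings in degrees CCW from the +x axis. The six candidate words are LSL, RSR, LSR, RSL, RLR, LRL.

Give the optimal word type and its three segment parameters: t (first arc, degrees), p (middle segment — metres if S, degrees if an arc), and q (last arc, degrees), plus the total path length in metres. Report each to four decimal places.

Let ψ = atan2(Δy, Δx) = atan2(44.73, 69.99) = 32.5823° be the start→goal bearing.
Normalize: d = |goal − start| / ρ = 83.062464/7.78 = 10.676409, α = (θ_start − ψ) mod 360° = 122.4177° = 2.136592 rad, β = (θ_goal − ψ) mod 360° = 50.1177° = 0.874719 rad.
Common terms: sin α = 0.844162, cos α = -0.536088, sin β = 0.767363, cos β = 0.641212, cos(α−β) = 0.304033, d² = 113.985716. Work in radians in the unit-radius frame; every candidate has L = ρ·(t + p + q).
LSL: p² = 2 + d² − 2cos(α−β) + 2d(sin α − sin β) = 117.017523; p = √p² = 10.817464; φ = atan2(cos β − cos α, d + sin α − sin β) = 0.109049 rad; t = (φ − α) mod 2π = 4.255643 rad, q = (β − φ) mod 2π = 0.765670 rad → L = 7.78·(4.255643 + 10.817464 + 0.765670) = 7.78·15.838776 = 123.225678 m
RSR: p² = 2 + d² − 2cos(α−β) + 2d(sin β − sin α) = 113.737776; p = √p² = 10.664791; φ = atan2(cos α − cos β, d − sin α + sin β) = -0.110617 rad; t = (α − φ) mod 2π = 2.247209 rad, q = (φ − β) mod 2π = 5.297850 rad → L = 7.78·(2.247209 + 10.664791 + 5.297850) = 7.78·18.209850 = 141.672631 m
LSR: p² = d² − 2 + 2cos(α−β) + 2d(sin α + sin β) = 147.004397; p = √p² = 12.124537; φ = atan2(−cos α − cos β, d + sin α + sin β) − atan2(−2, p) = 0.154928 rad; t = (φ − α) mod 2π = 4.301521 rad, q = (φ − β) mod 2π = 5.563394 rad → L = 7.78·(4.301521 + 12.124537 + 5.563394) = 7.78·21.989452 = 171.077935 m
RSL: p² = d² − 2 + 2cos(α−β) − 2d(sin α + sin β) = 78.183167; p = √p² = 8.842125; φ = atan2(cos α + cos β, d − sin α − sin β) − atan2(2, p) = -0.210850 rad; t = (α − φ) mod 2π = 2.347442 rad, q = (β − φ) mod 2π = 1.085569 rad → L = 7.78·(2.347442 + 8.842125 + 1.085569) = 7.78·12.275136 = 95.500562 m
RLR: c = (6 − d² + 2cos(α−β) + 2d(sin α − sin β))/8 = -13.217222, |c| > 1 → infeasible
LRL: c = (6 − d² + 2cos(α−β) − 2d(sin α − sin β))/8 = -13.627190, |c| > 1 → infeasible
Shortest: RSL with L = 95.500562 m ≈ 95.5006 m
Convert RSL to answer units (arcs ×180/π): t = 2.347442·180/π = 134.4985°, p = ρ·p = 7.78·8.842125 = 68.7917 m, q = 1.085569·180/π = 62.1985°, L = 95.5006 m.

RSL: t = 134.4985°, p = 68.7917 m, q = 62.1985°, L = 95.5006 m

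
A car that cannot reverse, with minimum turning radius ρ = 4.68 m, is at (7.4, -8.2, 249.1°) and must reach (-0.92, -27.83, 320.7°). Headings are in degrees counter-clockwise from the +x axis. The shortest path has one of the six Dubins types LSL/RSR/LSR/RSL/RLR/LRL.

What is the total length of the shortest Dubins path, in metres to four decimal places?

23.1970 m

Let ψ = atan2(Δy, Δx) = atan2(-19.63, -8.32) = -112.9692° be the start→goal bearing.
Normalize: d = |goal − start| / ρ = 21.320396/4.68 = 4.555640, α = (θ_start − ψ) mod 360° = 2.0692° = 0.036115 rad, β = (θ_goal − ψ) mod 360° = 73.6692° = 1.285771 rad.
Common terms: sin α = 0.036107, cos α = 0.999348, sin β = 0.959654, cos β = 0.281182, cos(α−β) = 0.315649, d² = 20.753858. Work in radians in the unit-radius frame; every candidate has L = ρ·(t + p + q).
LSL: p² = 2 + d² − 2cos(α−β) + 2d(sin α − sin β) = 13.707860; p = √p² = 3.702413; φ = atan2(cos β − cos α, d + sin α − sin β) = -0.195210 rad; t = (φ − α) mod 2π = 6.051861 rad, q = (β − φ) mod 2π = 1.480980 rad → L = 4.68·(6.051861 + 3.702413 + 1.480980) = 4.68·11.235254 = 52.580988 m
RSR: p² = 2 + d² − 2cos(α−β) + 2d(sin β − sin α) = 30.537260; p = √p² = 5.526053; φ = atan2(cos α − cos β, d − sin α + sin β) = 0.130329 rad; t = (α − φ) mod 2π = 6.188971 rad, q = (φ − β) mod 2π = 5.127743 rad → L = 4.68·(6.188971 + 5.526053 + 5.127743) = 4.68·16.842768 = 78.824153 m
LSR: p² = d² − 2 + 2cos(α−β) + 2d(sin α + sin β) = 28.457817; p = √p² = 5.334587; φ = atan2(−cos α − cos β, d + sin α + sin β) − atan2(−2, p) = 0.131991 rad; t = (φ − α) mod 2π = 0.095876 rad, q = (φ − β) mod 2π = 5.129406 rad → L = 4.68·(0.095876 + 5.334587 + 5.129406) = 4.68·10.559868 = 49.420184 m
RSL: p² = d² − 2 + 2cos(α−β) − 2d(sin α + sin β) = 10.312495; p = √p² = 3.211307; φ = atan2(cos α + cos β, d − sin α − sin β) − atan2(2, p) = -0.211715 rad; t = (α − φ) mod 2π = 0.247830 rad, q = (β − φ) mod 2π = 1.497485 rad → L = 4.68·(0.247830 + 3.211307 + 1.497485) = 4.68·4.956622 = 23.196993 m
RLR: c = (6 − d² + 2cos(α−β) + 2d(sin α − sin β))/8 = -2.817157, |c| > 1 → infeasible
LRL: c = (6 − d² + 2cos(α−β) − 2d(sin α − sin β))/8 = -0.713483; p = 2π − arccos c = 3.917933 rad; φ = atan2(cos β − cos α, d + sin α − sin β) = -0.195210 rad; t = (φ − α + p/2) mod 2π = 1.727642 rad, q = (β − α − t + p) mod 2π = 3.439947 rad → L = 4.68·(1.727642 + 3.917933 + 3.439947) = 4.68·9.085522 = 42.520242 m
Shortest: RSL with L = 23.196993 m ≈ 23.1970 m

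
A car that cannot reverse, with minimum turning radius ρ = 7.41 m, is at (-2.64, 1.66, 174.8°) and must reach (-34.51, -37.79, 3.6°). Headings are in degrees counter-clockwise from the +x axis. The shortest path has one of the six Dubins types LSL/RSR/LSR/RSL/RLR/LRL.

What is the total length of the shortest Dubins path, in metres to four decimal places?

Let ψ = atan2(Δy, Δx) = atan2(-39.45, -31.87) = -128.9333° be the start→goal bearing.
Normalize: d = |goal − start| / ρ = 50.714883/7.41 = 6.844114, α = (θ_start − ψ) mod 360° = 303.7333° = 5.301146 rad, β = (θ_goal − ψ) mod 360° = 132.5333° = 2.313142 rad.
Common terms: sin α = -0.831632, cos α = 0.555328, sin β = 0.736885, cos β = -0.676018, cos(α−β) = -0.988228, d² = 46.841894. Work in radians in the unit-radius frame; every candidate has L = ρ·(t + p + q).
LSL: p² = 2 + d² − 2cos(α−β) + 2d(sin α − sin β) = 29.348143; p = √p² = 5.417393; φ = atan2(cos β − cos α, d + sin α − sin β) = -0.229299 rad; t = (φ − α) mod 2π = 0.752740 rad, q = (β − φ) mod 2π = 2.542441 rad → L = 7.41·(0.752740 + 5.417393 + 2.542441) = 7.41·8.712574 = 64.560175 m
RSR: p² = 2 + d² − 2cos(α−β) + 2d(sin β − sin α) = 72.288559; p = √p² = 8.502268; φ = atan2(cos α − cos β, d − sin α + sin β) = 0.145337 rad; t = (α − φ) mod 2π = 5.155809 rad, q = (φ − β) mod 2π = 4.115380 rad → L = 7.41·(5.155809 + 8.502268 + 4.115380) = 7.41·17.773457 = 131.701315 m
LSR: p² = d² − 2 + 2cos(α−β) + 2d(sin α + sin β) = 41.568520; p = √p² = 6.447365; φ = atan2(−cos α − cos β, d + sin α + sin β) − atan2(−2, p) = 0.318672 rad; t = (φ − α) mod 2π = 1.300711 rad, q = (φ − β) mod 2π = 4.288715 rad → L = 7.41·(1.300711 + 6.447365 + 4.288715) = 7.41·12.036791 = 89.192625 m
RSL: p² = d² − 2 + 2cos(α−β) − 2d(sin α + sin β) = 44.162355; p = √p² = 6.645476; φ = atan2(cos α + cos β, d − sin α − sin β) − atan2(2, p) = -0.309726 rad; t = (α − φ) mod 2π = 5.610872 rad, q = (β − φ) mod 2π = 2.622868 rad → L = 7.41·(5.610872 + 6.645476 + 2.622868) = 7.41·14.879216 = 110.254993 m
RLR: c = (6 − d² + 2cos(α−β) + 2d(sin α − sin β))/8 = -8.036070, |c| > 1 → infeasible
LRL: c = (6 − d² + 2cos(α−β) − 2d(sin α − sin β))/8 = -2.668518, |c| > 1 → infeasible
Shortest: LSL with L = 64.560175 m ≈ 64.5602 m

64.5602 m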